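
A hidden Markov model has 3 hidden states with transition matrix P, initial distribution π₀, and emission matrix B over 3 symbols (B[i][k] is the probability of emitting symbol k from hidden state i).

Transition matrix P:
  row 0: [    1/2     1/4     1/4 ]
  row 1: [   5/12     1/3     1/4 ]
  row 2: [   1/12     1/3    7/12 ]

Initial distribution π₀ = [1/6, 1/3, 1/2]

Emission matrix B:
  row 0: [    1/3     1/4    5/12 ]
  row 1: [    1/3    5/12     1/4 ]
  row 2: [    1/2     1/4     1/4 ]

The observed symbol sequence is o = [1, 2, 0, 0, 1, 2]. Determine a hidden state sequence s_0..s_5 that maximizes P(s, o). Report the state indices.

t=0: δ = [4.167e-02, 1.389e-01, 1.250e-01]  (obs o_0=1)
t=1: δ = [2.411e-02, 1.157e-02, 1.823e-02]  ψ = [1, 1, 2]  (obs o_1=2)
t=2: δ = [4.019e-03, 2.025e-03, 5.317e-03]  ψ = [0, 2, 2]  (obs o_2=0)
t=3: δ = [6.698e-04, 5.908e-04, 1.551e-03]  ψ = [0, 2, 2]  (obs o_3=0)
t=4: δ = [8.372e-05, 2.154e-04, 2.262e-04]  ψ = [0, 2, 2]  (obs o_4=1)
t=5: δ = [3.739e-05, 1.885e-05, 3.298e-05]  ψ = [1, 2, 2]  (obs o_5=2)
backtrack: best end state = 0; path = [2, 2, 2, 2, 1, 0]

path = [2, 2, 2, 2, 1, 0]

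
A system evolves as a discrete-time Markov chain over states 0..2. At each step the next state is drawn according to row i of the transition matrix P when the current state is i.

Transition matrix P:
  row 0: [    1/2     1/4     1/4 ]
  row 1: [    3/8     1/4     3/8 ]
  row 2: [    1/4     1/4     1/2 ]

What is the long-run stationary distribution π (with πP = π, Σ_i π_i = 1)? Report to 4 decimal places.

Balance equations π_j = Σ_i π_i·P[i][j]:
  π_0 = 1/2·π_0 + 3/8·π_1 + 1/4·π_2
  π_1 = 1/4·π_0 + 1/4·π_1 + 1/4·π_2
  normalize: π_0 + π_1 + π_2 = 1
Solving the linear system gives exactly π = [3/8, 1/4, 3/8].

π = [0.3750, 0.2500, 0.3750]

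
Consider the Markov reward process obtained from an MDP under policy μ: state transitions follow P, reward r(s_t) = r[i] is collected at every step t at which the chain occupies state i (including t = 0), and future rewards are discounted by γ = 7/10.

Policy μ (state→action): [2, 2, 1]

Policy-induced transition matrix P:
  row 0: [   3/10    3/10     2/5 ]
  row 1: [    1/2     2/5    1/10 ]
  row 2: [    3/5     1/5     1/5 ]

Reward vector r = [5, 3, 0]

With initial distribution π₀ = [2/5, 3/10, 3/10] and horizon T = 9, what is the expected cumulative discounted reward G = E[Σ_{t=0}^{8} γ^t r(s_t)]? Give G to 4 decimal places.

G = 9.7523

t=0: π = [0.4000, 0.3000, 0.3000], E[r] = 2.9000, γ^t·E[r] = 2.900000, running G = 2.900000
t=1: π = [0.4500, 0.3000, 0.2500], E[r] = 3.1500, γ^t·E[r] = 2.205000, running G = 5.105000
t=2: π = [0.4350, 0.3050, 0.2600], E[r] = 3.0900, γ^t·E[r] = 1.514100, running G = 6.619100
t=3: π = [0.4390, 0.3045, 0.2565], E[r] = 3.1085, γ^t·E[r] = 1.066216, running G = 7.685316
t=4: π = [0.4379, 0.3048, 0.2574], E[r] = 3.1037, γ^t·E[r] = 0.745186, running G = 8.430502
t=5: π = [0.4382, 0.3047, 0.2571], E[r] = 3.1051, γ^t·E[r] = 0.521867, running G = 8.952369
t=6: π = [0.4381, 0.3048, 0.2572], E[r] = 3.1047, γ^t·E[r] = 0.365262, running G = 9.317631
t=7: π = [0.4381, 0.3048, 0.2571], E[r] = 3.1048, γ^t·E[r] = 0.255692, running G = 9.573324
t=8: π = [0.4381, 0.3048, 0.2571], E[r] = 3.1048, γ^t·E[r] = 0.178983, running G = 9.752307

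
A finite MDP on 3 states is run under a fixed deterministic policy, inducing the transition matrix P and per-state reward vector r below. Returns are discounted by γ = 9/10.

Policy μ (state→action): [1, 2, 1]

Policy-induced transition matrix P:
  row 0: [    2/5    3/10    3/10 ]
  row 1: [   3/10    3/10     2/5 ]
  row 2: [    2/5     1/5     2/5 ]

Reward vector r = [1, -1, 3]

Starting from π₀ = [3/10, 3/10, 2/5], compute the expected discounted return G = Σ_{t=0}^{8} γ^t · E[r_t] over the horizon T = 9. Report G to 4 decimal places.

t=0: π = [0.3000, 0.3000, 0.4000], E[r] = 1.2000, γ^t·E[r] = 1.200000, running G = 1.200000
t=1: π = [0.3700, 0.2600, 0.3700], E[r] = 1.2200, γ^t·E[r] = 1.098000, running G = 2.298000
t=2: π = [0.3740, 0.2630, 0.3630], E[r] = 1.2000, γ^t·E[r] = 0.972000, running G = 3.270000
t=3: π = [0.3737, 0.2637, 0.3626], E[r] = 1.1978, γ^t·E[r] = 0.873196, running G = 4.143196
t=4: π = [0.3736, 0.2637, 0.3626], E[r] = 1.1978, γ^t·E[r] = 0.785863, running G = 4.929060
t=5: π = [0.3736, 0.2637, 0.3626], E[r] = 1.1978, γ^t·E[r] = 0.707289, running G = 5.636349
t=6: π = [0.3736, 0.2637, 0.3626], E[r] = 1.1978, γ^t·E[r] = 0.636561, running G = 6.272910
t=7: π = [0.3736, 0.2637, 0.3626], E[r] = 1.1978, γ^t·E[r] = 0.572905, running G = 6.845815
t=8: π = [0.3736, 0.2637, 0.3626], E[r] = 1.1978, γ^t·E[r] = 0.515615, running G = 7.361429

G = 7.3614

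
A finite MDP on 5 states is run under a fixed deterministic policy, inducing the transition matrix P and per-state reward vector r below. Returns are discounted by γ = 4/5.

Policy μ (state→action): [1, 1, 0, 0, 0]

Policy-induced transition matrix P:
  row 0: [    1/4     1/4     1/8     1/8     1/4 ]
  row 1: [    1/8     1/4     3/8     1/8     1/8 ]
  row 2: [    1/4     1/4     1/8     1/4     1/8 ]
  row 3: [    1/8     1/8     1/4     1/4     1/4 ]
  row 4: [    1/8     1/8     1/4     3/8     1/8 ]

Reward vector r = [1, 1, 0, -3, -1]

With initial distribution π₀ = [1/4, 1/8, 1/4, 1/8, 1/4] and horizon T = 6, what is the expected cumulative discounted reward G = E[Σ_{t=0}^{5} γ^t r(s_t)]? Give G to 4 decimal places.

t=0: π = [0.2500, 0.1250, 0.2500, 0.1250, 0.2500], E[r] = -0.2500, γ^t·E[r] = -0.250000, running G = -0.250000
t=1: π = [0.1875, 0.2031, 0.2031, 0.2344, 0.1719], E[r] = -0.4844, γ^t·E[r] = -0.387500, running G = -0.637500
t=2: π = [0.1738, 0.1992, 0.2266, 0.2227, 0.1777], E[r] = -0.4727, γ^t·E[r] = -0.302500, running G = -0.940000
t=3: π = [0.1750, 0.2000, 0.2249, 0.2256, 0.1746], E[r] = -0.4763, γ^t·E[r] = -0.243875, running G = -1.183875
t=4: π = [0.1750, 0.2000, 0.2250, 0.2249, 0.1751], E[r] = -0.4749, γ^t·E[r] = -0.194538, running G = -1.378413
t=5: π = [0.1750, 0.2000, 0.2250, 0.2250, 0.1750], E[r] = -0.4750, γ^t·E[r] = -0.155660, running G = -1.534073

G = -1.5341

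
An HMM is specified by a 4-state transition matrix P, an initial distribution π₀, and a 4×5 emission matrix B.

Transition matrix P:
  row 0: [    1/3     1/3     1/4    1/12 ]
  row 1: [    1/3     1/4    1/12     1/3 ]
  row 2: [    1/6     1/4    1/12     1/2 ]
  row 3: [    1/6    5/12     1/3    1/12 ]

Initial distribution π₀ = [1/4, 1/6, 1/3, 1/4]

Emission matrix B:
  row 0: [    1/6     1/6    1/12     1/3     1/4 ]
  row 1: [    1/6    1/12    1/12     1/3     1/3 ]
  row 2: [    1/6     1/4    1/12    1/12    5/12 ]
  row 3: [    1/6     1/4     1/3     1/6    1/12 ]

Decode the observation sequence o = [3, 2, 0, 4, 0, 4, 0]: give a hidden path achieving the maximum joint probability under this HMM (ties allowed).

t=0: δ = [8.333e-02, 5.556e-02, 2.778e-02, 4.167e-02]  (obs o_0=3)
t=1: δ = [2.315e-03, 2.315e-03, 1.736e-03, 6.173e-03]  ψ = [0, 0, 0, 1]  (obs o_1=2)
t=2: δ = [1.715e-04, 4.287e-04, 3.429e-04, 1.447e-04]  ψ = [3, 3, 3, 2]  (obs o_2=0)
t=3: δ = [3.572e-05, 3.572e-05, 2.009e-05, 1.429e-05]  ψ = [1, 1, 3, 2]  (obs o_3=4)
t=4: δ = [1.985e-06, 1.985e-06, 1.488e-06, 1.985e-06]  ψ = [0, 0, 0, 1]  (obs o_4=0)
t=5: δ = [1.654e-07, 2.756e-07, 2.756e-07, 6.202e-08]  ψ = [0, 3, 3, 2]  (obs o_5=4)
t=6: δ = [1.531e-08, 1.148e-08, 6.891e-09, 2.297e-08]  ψ = [1, 1, 0, 2]  (obs o_6=0)
backtrack: best end state = 3; path = [1, 3, 1, 1, 3, 2, 3]

path = [1, 3, 1, 1, 3, 2, 3]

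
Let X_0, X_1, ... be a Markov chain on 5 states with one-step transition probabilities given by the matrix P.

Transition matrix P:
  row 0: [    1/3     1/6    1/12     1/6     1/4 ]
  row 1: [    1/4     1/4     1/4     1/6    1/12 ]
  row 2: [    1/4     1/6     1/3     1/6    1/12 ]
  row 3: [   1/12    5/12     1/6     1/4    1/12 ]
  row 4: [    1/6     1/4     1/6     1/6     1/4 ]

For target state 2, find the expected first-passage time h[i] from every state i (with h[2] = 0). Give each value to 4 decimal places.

First-step conditioning: h[2] = 0; for i ≠ 2, h[i] = 1 + Σ_k P[i][k]·h[k].
  h[0] = 1 + 1/3·h[0] + 1/6·h[1] + 1/6·h[3] + 1/4·h[4]
  h[1] = 1 + 1/4·h[0] + 1/4·h[1] + 1/6·h[3] + 1/12·h[4]
  h[3] = 1 + 1/12·h[0] + 5/12·h[1] + 1/4·h[3] + 1/12·h[4]
  h[4] = 1 + 1/6·h[0] + 1/4·h[1] + 1/6·h[3] + 1/4·h[4]
Solving the 4×4 linear system over states ≠ 2 gives exactly h = [17688/2735, 14784/2735, 0, 3120/547, 15972/2735] (h[2] = 0 is the target).

h = [6.4673, 5.4055, 0.0000, 5.7038, 5.8399]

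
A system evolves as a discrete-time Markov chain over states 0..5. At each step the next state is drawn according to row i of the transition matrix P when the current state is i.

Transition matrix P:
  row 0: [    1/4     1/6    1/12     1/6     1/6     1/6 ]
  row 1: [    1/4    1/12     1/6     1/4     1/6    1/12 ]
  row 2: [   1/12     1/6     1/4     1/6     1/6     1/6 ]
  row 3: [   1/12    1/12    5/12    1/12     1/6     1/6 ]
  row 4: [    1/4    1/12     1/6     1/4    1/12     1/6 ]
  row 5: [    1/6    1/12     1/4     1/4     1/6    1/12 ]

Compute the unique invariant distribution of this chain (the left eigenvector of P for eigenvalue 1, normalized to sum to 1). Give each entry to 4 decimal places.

π = [0.1686, 0.1166, 0.2303, 0.1858, 0.1538, 0.1449]

Balance equations π_j = Σ_i π_i·P[i][j]:
  π_0 = 1/4·π_0 + 1/4·π_1 + 1/12·π_2 + 1/12·π_3 + 1/4·π_4 + 1/6·π_5
  π_1 = 1/6·π_0 + 1/12·π_1 + 1/6·π_2 + 1/12·π_3 + 1/12·π_4 + 1/12·π_5
  π_2 = 1/12·π_0 + 1/6·π_1 + 1/4·π_2 + 5/12·π_3 + 1/6·π_4 + 1/4·π_5
  π_3 = 1/6·π_0 + 1/4·π_1 + 1/6·π_2 + 1/12·π_3 + 1/4·π_4 + 1/4·π_5
  π_4 = 1/6·π_0 + 1/6·π_1 + 1/6·π_2 + 1/6·π_3 + 1/12·π_4 + 1/6·π_5
  normalize: π_0 + π_1 + π_2 + π_3 + π_4 + π_5 = 1
Solving the linear system gives exactly π = [12031/71370, 64/549, 16439/71370, 34/183, 2/13, 1034/7137].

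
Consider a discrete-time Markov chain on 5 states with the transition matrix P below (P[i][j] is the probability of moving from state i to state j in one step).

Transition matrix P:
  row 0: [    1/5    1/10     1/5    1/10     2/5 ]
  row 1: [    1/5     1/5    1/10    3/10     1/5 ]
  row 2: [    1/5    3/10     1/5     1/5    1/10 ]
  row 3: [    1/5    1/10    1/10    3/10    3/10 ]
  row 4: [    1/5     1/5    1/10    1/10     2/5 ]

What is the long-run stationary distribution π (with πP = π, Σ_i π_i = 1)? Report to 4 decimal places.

π = [0.2000, 0.1748, 0.1333, 0.1854, 0.3065]

Balance equations π_j = Σ_i π_i·P[i][j]:
  π_0 = 1/5·π_0 + 1/5·π_1 + 1/5·π_2 + 1/5·π_3 + 1/5·π_4
  π_1 = 1/10·π_0 + 1/5·π_1 + 3/10·π_2 + 1/10·π_3 + 1/5·π_4
  π_2 = 1/5·π_0 + 1/10·π_1 + 1/5·π_2 + 1/10·π_3 + 1/10·π_4
  π_3 = 1/10·π_0 + 3/10·π_1 + 1/5·π_2 + 3/10·π_3 + 1/10·π_4
  normalize: π_0 + π_1 + π_2 + π_3 + π_4 = 1
Solving the linear system gives exactly π = [1/5, 43/246, 2/15, 38/205, 377/1230].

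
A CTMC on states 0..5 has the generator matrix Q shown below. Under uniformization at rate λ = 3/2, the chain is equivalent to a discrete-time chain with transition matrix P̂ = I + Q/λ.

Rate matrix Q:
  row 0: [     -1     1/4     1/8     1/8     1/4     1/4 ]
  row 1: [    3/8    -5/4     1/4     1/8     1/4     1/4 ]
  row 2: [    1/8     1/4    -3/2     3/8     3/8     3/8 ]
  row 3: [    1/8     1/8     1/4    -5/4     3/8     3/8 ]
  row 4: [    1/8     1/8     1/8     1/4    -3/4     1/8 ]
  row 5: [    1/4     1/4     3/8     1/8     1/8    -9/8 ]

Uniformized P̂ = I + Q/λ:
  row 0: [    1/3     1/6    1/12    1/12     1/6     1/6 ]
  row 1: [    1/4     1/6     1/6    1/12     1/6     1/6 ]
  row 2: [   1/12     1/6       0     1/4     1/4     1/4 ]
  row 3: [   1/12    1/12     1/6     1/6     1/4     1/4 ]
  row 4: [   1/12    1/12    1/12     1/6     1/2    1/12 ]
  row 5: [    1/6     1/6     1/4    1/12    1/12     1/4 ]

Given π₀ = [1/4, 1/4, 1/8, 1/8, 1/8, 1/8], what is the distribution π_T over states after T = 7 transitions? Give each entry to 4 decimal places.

t=0: π = [0.2500, 0.2500, 0.1250, 0.1250, 0.1250, 0.1250]
t=1: π = [0.1979, 0.1458, 0.1250, 0.1250, 0.2188, 0.1875]
t=2: π = [0.1727, 0.1380, 0.1267, 0.1328, 0.2448, 0.1849]
t=3: π = [0.1649, 0.1352, 0.1262, 0.1359, 0.2545, 0.1833]
t=4: π = [0.1624, 0.1341, 0.1260, 0.1369, 0.2581, 0.1826]
t=5: π = [0.1615, 0.1338, 0.1259, 0.1372, 0.2594, 0.1823]
t=6: π = [0.1612, 0.1336, 0.1258, 0.1374, 0.2599, 0.1822]
t=7: π = [0.1611, 0.1336, 0.1258, 0.1374, 0.2600, 0.1821]

π = [0.1611, 0.1336, 0.1258, 0.1374, 0.2600, 0.1821]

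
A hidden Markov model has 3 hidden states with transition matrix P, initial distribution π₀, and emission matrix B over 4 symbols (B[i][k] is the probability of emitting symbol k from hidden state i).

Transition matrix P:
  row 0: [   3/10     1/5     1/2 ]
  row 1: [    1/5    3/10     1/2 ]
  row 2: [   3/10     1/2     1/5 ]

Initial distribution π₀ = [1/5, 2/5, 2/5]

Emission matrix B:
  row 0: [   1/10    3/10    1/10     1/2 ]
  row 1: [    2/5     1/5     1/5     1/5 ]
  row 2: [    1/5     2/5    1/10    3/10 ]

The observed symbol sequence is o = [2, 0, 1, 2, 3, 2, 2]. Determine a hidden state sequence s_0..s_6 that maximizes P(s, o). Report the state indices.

path = [1, 1, 2, 1, 2, 1, 1]

t=0: δ = [2.000e-02, 8.000e-02, 4.000e-02]  (obs o_0=2)
t=1: δ = [1.600e-03, 9.600e-03, 8.000e-03]  ψ = [1, 1, 1]  (obs o_1=0)
t=2: δ = [7.200e-04, 8.000e-04, 1.920e-03]  ψ = [2, 2, 1]  (obs o_2=1)
t=3: δ = [5.760e-05, 1.920e-04, 4.000e-05]  ψ = [2, 2, 1]  (obs o_3=2)
t=4: δ = [1.920e-05, 1.152e-05, 2.880e-05]  ψ = [1, 1, 1]  (obs o_4=3)
t=5: δ = [8.640e-07, 2.880e-06, 9.600e-07]  ψ = [2, 2, 0]  (obs o_5=2)
t=6: δ = [5.760e-08, 1.728e-07, 1.440e-07]  ψ = [1, 1, 1]  (obs o_6=2)
backtrack: best end state = 1; path = [1, 1, 2, 1, 2, 1, 1]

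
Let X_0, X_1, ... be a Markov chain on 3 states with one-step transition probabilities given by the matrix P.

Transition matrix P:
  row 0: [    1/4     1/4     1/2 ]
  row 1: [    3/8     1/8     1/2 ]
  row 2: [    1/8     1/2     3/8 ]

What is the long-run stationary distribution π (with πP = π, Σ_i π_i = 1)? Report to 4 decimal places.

Balance equations π_j = Σ_i π_i·P[i][j]:
  π_0 = 1/4·π_0 + 3/8·π_1 + 1/8·π_2
  π_1 = 1/4·π_0 + 1/8·π_1 + 1/2·π_2
  normalize: π_0 + π_1 + π_2 = 1
Solving the linear system gives exactly π = [19/81, 26/81, 4/9].

π = [0.2346, 0.3210, 0.4444]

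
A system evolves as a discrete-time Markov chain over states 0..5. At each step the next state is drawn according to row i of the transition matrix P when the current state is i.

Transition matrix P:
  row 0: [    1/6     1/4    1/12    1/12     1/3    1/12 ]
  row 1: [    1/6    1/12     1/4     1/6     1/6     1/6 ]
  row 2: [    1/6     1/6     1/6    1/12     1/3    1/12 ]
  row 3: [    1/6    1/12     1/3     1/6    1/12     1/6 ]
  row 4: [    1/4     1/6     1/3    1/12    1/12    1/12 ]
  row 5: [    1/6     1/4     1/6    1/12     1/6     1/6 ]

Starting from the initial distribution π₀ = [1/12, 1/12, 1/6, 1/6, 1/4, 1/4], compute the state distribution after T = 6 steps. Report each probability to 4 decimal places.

t=0: π = [0.0833, 0.0833, 0.1667, 0.1667, 0.2500, 0.2500]
t=1: π = [0.1875, 0.1736, 0.2361, 0.1042, 0.1736, 0.1250]
t=2: π = [0.1811, 0.1696, 0.2118, 0.1065, 0.2141, 0.1169]
t=3: π = [0.1845, 0.1685, 0.2191, 0.1063, 0.2054, 0.1161]
t=4: π = [0.1838, 0.1688, 0.2173, 0.1062, 0.2080, 0.1159]
t=5: π = [0.1840, 0.1687, 0.2178, 0.1063, 0.2073, 0.1159]
t=6: π = [0.1839, 0.1687, 0.2177, 0.1062, 0.2075, 0.1159]

π = [0.1839, 0.1687, 0.2177, 0.1062, 0.2075, 0.1159]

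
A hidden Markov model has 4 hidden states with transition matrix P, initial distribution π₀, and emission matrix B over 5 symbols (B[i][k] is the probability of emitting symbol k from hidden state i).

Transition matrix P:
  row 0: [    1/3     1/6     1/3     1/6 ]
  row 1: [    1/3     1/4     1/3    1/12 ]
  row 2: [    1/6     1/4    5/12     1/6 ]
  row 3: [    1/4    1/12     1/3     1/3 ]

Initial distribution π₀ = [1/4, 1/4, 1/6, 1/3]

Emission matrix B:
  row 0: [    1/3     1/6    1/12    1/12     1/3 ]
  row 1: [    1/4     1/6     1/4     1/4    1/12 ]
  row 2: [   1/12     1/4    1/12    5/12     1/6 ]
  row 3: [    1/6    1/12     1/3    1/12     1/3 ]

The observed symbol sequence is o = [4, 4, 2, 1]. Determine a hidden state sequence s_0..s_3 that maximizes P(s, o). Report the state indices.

t=0: δ = [8.333e-02, 2.083e-02, 2.778e-02, 1.111e-01]  (obs o_0=4)
t=1: δ = [9.259e-03, 1.157e-03, 6.173e-03, 1.235e-02]  ψ = [0, 0, 3, 3]  (obs o_1=4)
t=2: δ = [2.572e-04, 3.858e-04, 3.429e-04, 1.372e-03]  ψ = [0, 0, 3, 3]  (obs o_2=2)
t=3: δ = [5.716e-05, 1.905e-05, 1.143e-04, 3.810e-05]  ψ = [3, 3, 3, 3]  (obs o_3=1)
backtrack: best end state = 2; path = [3, 3, 3, 2]

path = [3, 3, 3, 2]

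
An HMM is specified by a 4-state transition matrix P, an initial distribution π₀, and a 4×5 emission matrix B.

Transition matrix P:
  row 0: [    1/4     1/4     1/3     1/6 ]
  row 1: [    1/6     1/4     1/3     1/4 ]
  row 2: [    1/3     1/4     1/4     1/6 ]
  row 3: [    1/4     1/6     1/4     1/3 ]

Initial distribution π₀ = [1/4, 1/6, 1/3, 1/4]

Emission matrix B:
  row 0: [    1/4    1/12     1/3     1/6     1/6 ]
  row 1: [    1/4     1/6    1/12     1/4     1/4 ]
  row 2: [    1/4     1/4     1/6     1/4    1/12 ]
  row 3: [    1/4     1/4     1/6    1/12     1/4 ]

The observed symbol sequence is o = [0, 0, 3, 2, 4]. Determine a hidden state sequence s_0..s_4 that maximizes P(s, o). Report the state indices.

path = [2, 0, 2, 0, 1]

t=0: δ = [6.250e-02, 4.167e-02, 8.333e-02, 6.250e-02]  (obs o_0=0)
t=1: δ = [6.944e-03, 5.208e-03, 5.208e-03, 5.208e-03]  ψ = [2, 2, 0, 3]  (obs o_1=0)
t=2: δ = [2.894e-04, 4.340e-04, 5.787e-04, 1.447e-04]  ψ = [0, 0, 0, 3]  (obs o_2=3)
t=3: δ = [6.430e-05, 1.206e-05, 2.411e-05, 1.808e-05]  ψ = [2, 2, 1, 1]  (obs o_3=2)
t=4: δ = [2.679e-06, 4.019e-06, 1.786e-06, 2.679e-06]  ψ = [0, 0, 0, 0]  (obs o_4=4)
backtrack: best end state = 1; path = [2, 0, 2, 0, 1]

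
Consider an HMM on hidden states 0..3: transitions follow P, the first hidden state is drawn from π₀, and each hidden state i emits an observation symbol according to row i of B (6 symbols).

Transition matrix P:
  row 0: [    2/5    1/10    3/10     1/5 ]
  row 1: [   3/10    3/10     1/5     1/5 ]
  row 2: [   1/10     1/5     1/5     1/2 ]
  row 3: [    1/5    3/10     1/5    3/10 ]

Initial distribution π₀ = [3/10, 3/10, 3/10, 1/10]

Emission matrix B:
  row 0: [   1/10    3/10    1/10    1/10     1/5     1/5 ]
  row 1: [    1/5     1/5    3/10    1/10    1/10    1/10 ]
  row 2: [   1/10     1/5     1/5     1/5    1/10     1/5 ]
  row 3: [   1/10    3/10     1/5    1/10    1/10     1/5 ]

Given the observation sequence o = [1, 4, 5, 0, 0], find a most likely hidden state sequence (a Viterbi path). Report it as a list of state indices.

path = [0, 0, 2, 3, 1]

t=0: δ = [9.000e-02, 6.000e-02, 6.000e-02, 3.000e-02]  (obs o_0=1)
t=1: δ = [7.200e-03, 1.800e-03, 2.700e-03, 3.000e-03]  ψ = [0, 1, 0, 2]  (obs o_1=4)
t=2: δ = [5.760e-04, 9.000e-05, 4.320e-04, 2.880e-04]  ψ = [0, 3, 0, 0]  (obs o_2=5)
t=3: δ = [2.304e-05, 1.728e-05, 1.728e-05, 2.160e-05]  ψ = [0, 2, 0, 2]  (obs o_3=0)
t=4: δ = [9.216e-07, 1.296e-06, 6.912e-07, 8.640e-07]  ψ = [0, 3, 0, 2]  (obs o_4=0)
backtrack: best end state = 1; path = [0, 0, 2, 3, 1]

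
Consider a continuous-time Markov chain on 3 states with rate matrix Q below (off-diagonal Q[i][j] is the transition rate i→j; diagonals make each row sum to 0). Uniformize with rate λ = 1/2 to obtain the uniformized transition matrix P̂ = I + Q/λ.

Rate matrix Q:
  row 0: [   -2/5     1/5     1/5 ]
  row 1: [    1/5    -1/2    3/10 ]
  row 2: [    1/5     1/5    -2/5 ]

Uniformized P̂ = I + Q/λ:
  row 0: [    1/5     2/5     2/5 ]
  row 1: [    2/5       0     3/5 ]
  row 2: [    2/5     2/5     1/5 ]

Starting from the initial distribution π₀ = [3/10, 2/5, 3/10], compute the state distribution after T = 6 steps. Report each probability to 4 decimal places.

π = [0.3333, 0.2862, 0.3805]

t=0: π = [0.3000, 0.4000, 0.3000]
t=1: π = [0.3400, 0.2400, 0.4200]
t=2: π = [0.3320, 0.3040, 0.3640]
t=3: π = [0.3336, 0.2784, 0.3880]
t=4: π = [0.3333, 0.2886, 0.3781]
t=5: π = [0.3333, 0.2845, 0.3821]
t=6: π = [0.3333, 0.2862, 0.3805]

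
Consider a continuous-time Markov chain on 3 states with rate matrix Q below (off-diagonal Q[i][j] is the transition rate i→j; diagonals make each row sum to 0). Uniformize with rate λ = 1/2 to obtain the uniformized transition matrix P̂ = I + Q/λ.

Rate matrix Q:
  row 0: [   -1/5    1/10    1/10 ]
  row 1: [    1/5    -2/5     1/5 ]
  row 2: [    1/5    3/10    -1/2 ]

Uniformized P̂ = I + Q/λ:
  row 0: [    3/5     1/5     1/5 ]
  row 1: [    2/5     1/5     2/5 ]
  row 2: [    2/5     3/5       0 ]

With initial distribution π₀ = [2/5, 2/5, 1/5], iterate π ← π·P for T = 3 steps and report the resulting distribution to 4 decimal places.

π = [0.4992, 0.2832, 0.2176]

t=0: π = [0.4000, 0.4000, 0.2000]
t=1: π = [0.4800, 0.2800, 0.2400]
t=2: π = [0.4960, 0.2960, 0.2080]
t=3: π = [0.4992, 0.2832, 0.2176]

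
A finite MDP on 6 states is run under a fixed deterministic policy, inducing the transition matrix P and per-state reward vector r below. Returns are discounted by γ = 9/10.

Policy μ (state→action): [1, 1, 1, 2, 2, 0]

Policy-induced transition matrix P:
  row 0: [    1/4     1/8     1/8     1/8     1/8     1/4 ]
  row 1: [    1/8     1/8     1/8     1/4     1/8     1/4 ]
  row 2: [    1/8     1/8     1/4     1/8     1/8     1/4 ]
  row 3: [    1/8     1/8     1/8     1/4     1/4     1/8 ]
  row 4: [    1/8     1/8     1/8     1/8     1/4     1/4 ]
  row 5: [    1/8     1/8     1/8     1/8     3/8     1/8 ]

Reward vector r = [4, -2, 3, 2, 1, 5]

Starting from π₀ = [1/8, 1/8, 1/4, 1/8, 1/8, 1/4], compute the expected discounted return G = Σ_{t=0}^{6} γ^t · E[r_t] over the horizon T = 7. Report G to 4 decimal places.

t=0: π = [0.1250, 0.1250, 0.2500, 0.1250, 0.1250, 0.2500], E[r] = 2.6250, γ^t·E[r] = 2.625000, running G = 2.625000
t=1: π = [0.1406, 0.1250, 0.1563, 0.1563, 0.2188, 0.2031], E[r] = 2.3281, γ^t·E[r] = 2.095313, running G = 4.720313
t=2: π = [0.1426, 0.1250, 0.1445, 0.1602, 0.2227, 0.2051], E[r] = 2.3223, γ^t·E[r] = 1.881035, running G = 6.601348
t=3: π = [0.1428, 0.1250, 0.1431, 0.1606, 0.2241, 0.2043], E[r] = 2.3176, γ^t·E[r] = 1.689550, running G = 8.290898
t=4: π = [0.1429, 0.1250, 0.1429, 0.1607, 0.2242, 0.2044], E[r] = 2.3175, γ^t·E[r] = 1.520535, running G = 9.811433
t=5: π = [0.1429, 0.1250, 0.1429, 0.1607, 0.2242, 0.2044], E[r] = 2.3175, γ^t·E[r] = 1.368439, running G = 11.179871
t=6: π = [0.1429, 0.1250, 0.1429, 0.1607, 0.2242, 0.2044], E[r] = 2.3175, γ^t·E[r] = 1.231594, running G = 12.411465

G = 12.4115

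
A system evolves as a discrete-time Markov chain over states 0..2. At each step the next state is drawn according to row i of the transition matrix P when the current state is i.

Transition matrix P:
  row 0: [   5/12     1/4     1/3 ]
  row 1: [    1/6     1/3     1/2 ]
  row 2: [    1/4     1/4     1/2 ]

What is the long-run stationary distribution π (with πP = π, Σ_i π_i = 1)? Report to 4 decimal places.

Balance equations π_j = Σ_i π_i·P[i][j]:
  π_0 = 5/12·π_0 + 1/6·π_1 + 1/4·π_2
  π_1 = 1/4·π_0 + 1/3·π_1 + 1/4·π_2
  normalize: π_0 + π_1 + π_2 = 1
Solving the linear system gives exactly π = [3/11, 3/11, 5/11].

π = [0.2727, 0.2727, 0.4545]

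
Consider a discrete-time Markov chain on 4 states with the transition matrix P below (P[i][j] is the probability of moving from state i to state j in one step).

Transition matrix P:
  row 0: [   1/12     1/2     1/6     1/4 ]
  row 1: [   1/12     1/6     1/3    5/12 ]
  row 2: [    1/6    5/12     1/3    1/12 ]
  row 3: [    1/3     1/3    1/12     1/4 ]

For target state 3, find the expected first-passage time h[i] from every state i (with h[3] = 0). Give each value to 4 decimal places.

First-step conditioning: h[3] = 0; for i ≠ 3, h[i] = 1 + Σ_k P[i][k]·h[k].
  h[0] = 1 + 1/12·h[0] + 1/2·h[1] + 1/6·h[2]
  h[1] = 1 + 1/12·h[0] + 1/6·h[1] + 1/3·h[2]
  h[2] = 1 + 1/6·h[0] + 5/12·h[1] + 1/3·h[2]
Solving the 3×3 linear system over states ≠ 3 gives exactly h = [972/257, 876/257, 1176/257, 0] (h[3] = 0 is the target).

h = [3.7821, 3.4086, 4.5759, 0.0000]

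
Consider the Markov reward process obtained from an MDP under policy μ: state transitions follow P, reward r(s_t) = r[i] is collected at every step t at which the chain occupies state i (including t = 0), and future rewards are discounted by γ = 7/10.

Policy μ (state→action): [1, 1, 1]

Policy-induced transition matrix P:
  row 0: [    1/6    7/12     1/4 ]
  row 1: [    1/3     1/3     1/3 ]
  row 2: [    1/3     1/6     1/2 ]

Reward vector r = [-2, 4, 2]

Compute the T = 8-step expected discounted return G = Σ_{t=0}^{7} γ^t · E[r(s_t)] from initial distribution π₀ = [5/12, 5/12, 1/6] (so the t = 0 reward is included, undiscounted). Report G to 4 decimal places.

G = 4.6219

t=0: π = [0.4167, 0.4167, 0.1667], E[r] = 1.1667, γ^t·E[r] = 1.166667, running G = 1.166667
t=1: π = [0.2639, 0.4097, 0.3264], E[r] = 1.7639, γ^t·E[r] = 1.234722, running G = 2.401389
t=2: π = [0.2894, 0.3449, 0.3657], E[r] = 1.5324, γ^t·E[r] = 0.750880, running G = 3.152269
t=3: π = [0.2851, 0.3447, 0.3702], E[r] = 1.5490, γ^t·E[r] = 0.531306, running G = 3.683574
t=4: π = [0.2858, 0.3429, 0.3713], E[r] = 1.5426, γ^t·E[r] = 0.370370, running G = 4.053945
t=5: π = [0.2857, 0.3429, 0.3714], E[r] = 1.5430, γ^t·E[r] = 0.259337, running G = 4.313281
t=6: π = [0.2857, 0.3429, 0.3714], E[r] = 1.5428, γ^t·E[r] = 0.181515, running G = 4.494796
t=7: π = [0.2857, 0.3429, 0.3714], E[r] = 1.5429, γ^t·E[r] = 0.127061, running G = 4.621857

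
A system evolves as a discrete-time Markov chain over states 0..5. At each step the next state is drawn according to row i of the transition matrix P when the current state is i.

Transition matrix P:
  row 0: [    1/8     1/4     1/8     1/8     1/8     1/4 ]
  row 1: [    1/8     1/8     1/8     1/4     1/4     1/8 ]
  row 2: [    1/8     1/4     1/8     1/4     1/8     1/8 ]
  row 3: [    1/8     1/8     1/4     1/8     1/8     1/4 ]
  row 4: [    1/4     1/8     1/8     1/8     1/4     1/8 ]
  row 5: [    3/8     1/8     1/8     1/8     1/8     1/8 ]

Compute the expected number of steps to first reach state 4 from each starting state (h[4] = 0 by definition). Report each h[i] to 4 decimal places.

h = [6.7617, 6.0116, 6.7630, 6.8556, 0.0000, 6.8450]

First-step conditioning: h[4] = 0; for i ≠ 4, h[i] = 1 + Σ_k P[i][k]·h[k].
  h[0] = 1 + 1/8·h[0] + 1/4·h[1] + 1/8·h[2] + 1/8·h[3] + 1/4·h[5]
  h[1] = 1 + 1/8·h[0] + 1/8·h[1] + 1/8·h[2] + 1/4·h[3] + 1/8·h[5]
  h[2] = 1 + 1/8·h[0] + 1/4·h[1] + 1/8·h[2] + 1/4·h[3] + 1/8·h[5]
  h[3] = 1 + 1/8·h[0] + 1/8·h[1] + 1/4·h[2] + 1/8·h[3] + 1/4·h[5]
  h[5] = 1 + 3/8·h[0] + 1/8·h[1] + 1/8·h[2] + 1/8·h[3] + 1/8·h[5]
Solving the 5×5 linear system over states ≠ 4 gives exactly h = [40888/6047, 36352/6047, 40896/6047, 41456/6047, 0, 41392/6047] (h[4] = 0 is the target).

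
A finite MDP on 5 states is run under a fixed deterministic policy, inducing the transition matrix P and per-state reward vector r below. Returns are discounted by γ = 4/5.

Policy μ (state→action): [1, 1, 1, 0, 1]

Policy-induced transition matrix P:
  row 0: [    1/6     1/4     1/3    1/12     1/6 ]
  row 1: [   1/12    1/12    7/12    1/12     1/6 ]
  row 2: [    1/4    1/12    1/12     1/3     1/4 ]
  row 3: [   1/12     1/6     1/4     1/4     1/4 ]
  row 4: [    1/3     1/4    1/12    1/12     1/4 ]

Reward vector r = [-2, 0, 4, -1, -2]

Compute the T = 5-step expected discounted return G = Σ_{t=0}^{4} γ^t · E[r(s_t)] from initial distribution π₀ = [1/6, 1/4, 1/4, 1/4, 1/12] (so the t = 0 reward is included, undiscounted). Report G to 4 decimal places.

t=0: π = [0.1667, 0.2500, 0.2500, 0.2500, 0.0833], E[r] = 0.2500, γ^t·E[r] = 0.250000, running G = 0.250000
t=1: π = [0.1597, 0.1458, 0.2917, 0.1875, 0.2153], E[r] = 0.2292, γ^t·E[r] = 0.183333, running G = 0.433333
t=2: π = [0.1991, 0.1615, 0.2274, 0.1875, 0.2245], E[r] = -0.1250, γ^t·E[r] = -0.080000, running G = 0.353333
t=3: π = [0.1940, 0.1696, 0.2451, 0.1714, 0.2200], E[r] = -0.0190, γ^t·E[r] = -0.009704, running G = 0.343630
t=4: π = [0.1953, 0.1666, 0.2452, 0.1732, 0.2197], E[r] = -0.0225, γ^t·E[r] = -0.009235, running G = 0.334395

G = 0.3344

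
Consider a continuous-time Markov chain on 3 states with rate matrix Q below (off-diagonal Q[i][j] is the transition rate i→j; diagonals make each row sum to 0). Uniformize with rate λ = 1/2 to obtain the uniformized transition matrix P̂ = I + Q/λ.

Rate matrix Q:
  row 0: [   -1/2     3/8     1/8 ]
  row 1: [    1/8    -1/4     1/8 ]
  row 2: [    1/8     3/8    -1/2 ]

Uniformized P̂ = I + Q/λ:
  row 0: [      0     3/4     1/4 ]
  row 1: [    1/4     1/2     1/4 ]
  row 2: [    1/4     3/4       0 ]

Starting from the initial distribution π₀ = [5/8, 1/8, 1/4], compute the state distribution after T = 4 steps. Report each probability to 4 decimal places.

t=0: π = [0.6250, 0.1250, 0.2500]
t=1: π = [0.0938, 0.7188, 0.1875]
t=2: π = [0.2266, 0.5703, 0.2031]
t=3: π = [0.1934, 0.6074, 0.1992]
t=4: π = [0.2017, 0.5981, 0.2002]

π = [0.2017, 0.5981, 0.2002]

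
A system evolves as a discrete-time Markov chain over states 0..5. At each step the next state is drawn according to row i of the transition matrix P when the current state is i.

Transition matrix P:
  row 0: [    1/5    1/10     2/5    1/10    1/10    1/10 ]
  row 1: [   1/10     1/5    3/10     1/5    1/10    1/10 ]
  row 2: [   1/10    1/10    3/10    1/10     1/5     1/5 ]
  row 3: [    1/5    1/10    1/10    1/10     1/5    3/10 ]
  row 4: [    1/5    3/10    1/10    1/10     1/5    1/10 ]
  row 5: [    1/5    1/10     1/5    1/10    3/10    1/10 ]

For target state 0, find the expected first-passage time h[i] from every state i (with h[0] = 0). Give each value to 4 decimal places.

First-step conditioning: h[0] = 0; for i ≠ 0, h[i] = 1 + Σ_k P[i][k]·h[k].
  h[1] = 1 + 1/5·h[1] + 3/10·h[2] + 1/5·h[3] + 1/10·h[4] + 1/10·h[5]
  h[2] = 1 + 1/10·h[1] + 3/10·h[2] + 1/10·h[3] + 1/5·h[4] + 1/5·h[5]
  h[3] = 1 + 1/10·h[1] + 1/10·h[2] + 1/10·h[3] + 1/5·h[4] + 3/10·h[5]
  h[4] = 1 + 3/10·h[1] + 1/10·h[2] + 1/10·h[3] + 1/5·h[4] + 1/10·h[5]
  h[5] = 1 + 1/10·h[1] + 1/5·h[2] + 1/10·h[3] + 3/10·h[4] + 1/10·h[5]
Solving the 5×5 linear system over states ≠ 0 gives exactly h = [0, 12895/1887, 12785/1887, 11380/1887, 105/17, 3840/629] (h[0] = 0 is the target).

h = [0.0000, 6.8336, 6.7753, 6.0307, 6.1765, 6.1049]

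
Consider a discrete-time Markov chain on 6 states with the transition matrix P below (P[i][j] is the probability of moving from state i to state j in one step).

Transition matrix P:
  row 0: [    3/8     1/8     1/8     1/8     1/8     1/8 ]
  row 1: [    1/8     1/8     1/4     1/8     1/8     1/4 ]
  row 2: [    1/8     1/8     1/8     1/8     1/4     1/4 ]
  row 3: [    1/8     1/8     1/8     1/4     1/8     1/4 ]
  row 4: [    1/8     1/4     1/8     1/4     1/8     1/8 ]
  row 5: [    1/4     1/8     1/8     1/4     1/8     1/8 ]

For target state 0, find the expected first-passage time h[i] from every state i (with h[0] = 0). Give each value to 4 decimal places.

First-step conditioning: h[0] = 0; for i ≠ 0, h[i] = 1 + Σ_k P[i][k]·h[k].
  h[1] = 1 + 1/8·h[1] + 1/4·h[2] + 1/8·h[3] + 1/8·h[4] + 1/4·h[5]
  h[2] = 1 + 1/8·h[1] + 1/8·h[2] + 1/8·h[3] + 1/4·h[4] + 1/4·h[5]
  h[3] = 1 + 1/8·h[1] + 1/8·h[2] + 1/4·h[3] + 1/8·h[4] + 1/4·h[5]
  h[4] = 1 + 1/4·h[1] + 1/8·h[2] + 1/4·h[3] + 1/8·h[4] + 1/8·h[5]
  h[5] = 1 + 1/8·h[1] + 1/8·h[2] + 1/4·h[3] + 1/8·h[4] + 1/8·h[5]
Solving the 5×5 linear system over states ≠ 0 gives exactly h = [0, 9200/1387, 9214/1387, 126/19, 9326/1387, 112/19] (h[0] = 0 is the target).

h = [0.0000, 6.6330, 6.6431, 6.6316, 6.7239, 5.8947]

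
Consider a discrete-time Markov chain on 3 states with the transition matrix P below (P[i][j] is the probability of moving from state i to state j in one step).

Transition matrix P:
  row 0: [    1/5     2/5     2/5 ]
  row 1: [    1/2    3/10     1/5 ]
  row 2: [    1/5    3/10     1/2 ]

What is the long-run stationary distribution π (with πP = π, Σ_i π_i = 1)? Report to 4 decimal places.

Balance equations π_j = Σ_i π_i·P[i][j]:
  π_0 = 1/5·π_0 + 1/2·π_1 + 1/5·π_2
  π_1 = 2/5·π_0 + 3/10·π_1 + 3/10·π_2
  normalize: π_0 + π_1 + π_2 = 1
Solving the linear system gives exactly π = [29/97, 32/97, 36/97].

π = [0.2990, 0.3299, 0.3711]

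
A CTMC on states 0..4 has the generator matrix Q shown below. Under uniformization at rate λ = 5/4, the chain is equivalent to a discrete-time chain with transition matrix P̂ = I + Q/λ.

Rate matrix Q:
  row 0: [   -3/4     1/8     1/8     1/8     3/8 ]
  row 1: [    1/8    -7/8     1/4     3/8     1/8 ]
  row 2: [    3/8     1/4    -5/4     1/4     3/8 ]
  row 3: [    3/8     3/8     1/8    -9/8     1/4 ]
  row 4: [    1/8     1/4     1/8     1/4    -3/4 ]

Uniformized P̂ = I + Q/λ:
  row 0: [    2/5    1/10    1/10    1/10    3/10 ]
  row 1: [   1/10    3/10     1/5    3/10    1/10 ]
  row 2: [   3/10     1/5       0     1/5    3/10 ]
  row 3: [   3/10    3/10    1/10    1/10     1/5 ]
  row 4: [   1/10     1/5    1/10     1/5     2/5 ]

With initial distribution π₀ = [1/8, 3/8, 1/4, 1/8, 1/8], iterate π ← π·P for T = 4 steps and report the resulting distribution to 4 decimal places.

π = [0.2267, 0.2172, 0.1107, 0.1809, 0.2646]

t=0: π = [0.1250, 0.3750, 0.2500, 0.1250, 0.1250]
t=1: π = [0.2125, 0.2375, 0.1125, 0.2125, 0.2250]
t=2: π = [0.2288, 0.2238, 0.1125, 0.1813, 0.2538]
t=3: π = [0.2274, 0.2176, 0.1111, 0.1814, 0.2625]
t=4: π = [0.2267, 0.2172, 0.1107, 0.1809, 0.2646]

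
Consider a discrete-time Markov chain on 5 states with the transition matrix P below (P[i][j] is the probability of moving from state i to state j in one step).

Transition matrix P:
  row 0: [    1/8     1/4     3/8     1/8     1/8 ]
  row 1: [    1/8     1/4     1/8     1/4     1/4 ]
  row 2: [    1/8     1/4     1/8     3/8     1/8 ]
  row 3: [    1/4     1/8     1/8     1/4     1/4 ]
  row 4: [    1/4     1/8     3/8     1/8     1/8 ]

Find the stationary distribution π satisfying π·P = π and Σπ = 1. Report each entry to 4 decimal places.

Balance equations π_j = Σ_i π_i·P[i][j]:
  π_0 = 1/8·π_0 + 1/8·π_1 + 1/8·π_2 + 1/4·π_3 + 1/4·π_4
  π_1 = 1/4·π_0 + 1/4·π_1 + 1/4·π_2 + 1/8·π_3 + 1/8·π_4
  π_2 = 3/8·π_0 + 1/8·π_1 + 1/8·π_2 + 1/8·π_3 + 3/8·π_4
  π_3 = 1/8·π_0 + 1/4·π_1 + 3/8·π_2 + 1/4·π_3 + 1/8·π_4
  normalize: π_0 + π_1 + π_2 + π_3 + π_4 = 1
Solving the linear system gives exactly π = [429/2432, 483/2432, 65/304, 565/2432, 435/2432].

π = [0.1764, 0.1986, 0.2138, 0.2323, 0.1789]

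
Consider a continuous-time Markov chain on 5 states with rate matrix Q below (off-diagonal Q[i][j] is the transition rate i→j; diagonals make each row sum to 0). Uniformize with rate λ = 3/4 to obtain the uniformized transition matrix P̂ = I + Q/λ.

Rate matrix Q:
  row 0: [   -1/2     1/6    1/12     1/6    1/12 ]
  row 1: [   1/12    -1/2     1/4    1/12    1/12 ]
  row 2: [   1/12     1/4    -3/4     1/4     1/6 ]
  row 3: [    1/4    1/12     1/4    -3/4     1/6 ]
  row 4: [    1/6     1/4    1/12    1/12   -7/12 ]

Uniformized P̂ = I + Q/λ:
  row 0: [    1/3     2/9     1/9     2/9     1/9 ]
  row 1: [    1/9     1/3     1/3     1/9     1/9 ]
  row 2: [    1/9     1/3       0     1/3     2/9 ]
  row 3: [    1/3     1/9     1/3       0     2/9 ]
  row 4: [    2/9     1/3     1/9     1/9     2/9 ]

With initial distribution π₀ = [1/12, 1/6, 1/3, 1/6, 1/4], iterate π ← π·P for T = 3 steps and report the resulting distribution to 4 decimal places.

π = [0.2101, 0.2770, 0.1822, 0.1627, 0.1680]

t=0: π = [0.0833, 0.1667, 0.3333, 0.1667, 0.2500]
t=1: π = [0.1944, 0.2870, 0.1481, 0.1759, 0.1944]
t=2: π = [0.2150, 0.2726, 0.1975, 0.1461, 0.1687]
t=3: π = [0.2101, 0.2770, 0.1822, 0.1627, 0.1680]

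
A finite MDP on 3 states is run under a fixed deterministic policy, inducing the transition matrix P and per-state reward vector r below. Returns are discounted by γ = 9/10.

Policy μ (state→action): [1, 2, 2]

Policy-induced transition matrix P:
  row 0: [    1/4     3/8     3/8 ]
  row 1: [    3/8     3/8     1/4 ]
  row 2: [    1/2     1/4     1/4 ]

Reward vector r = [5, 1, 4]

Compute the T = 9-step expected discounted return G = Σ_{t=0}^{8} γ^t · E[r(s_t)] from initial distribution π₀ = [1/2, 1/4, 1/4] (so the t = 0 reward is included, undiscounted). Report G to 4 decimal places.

G = 20.9044

t=0: π = [0.5000, 0.2500, 0.2500], E[r] = 3.7500, γ^t·E[r] = 3.750000, running G = 3.750000
t=1: π = [0.3438, 0.3438, 0.3125], E[r] = 3.3125, γ^t·E[r] = 2.981250, running G = 6.731250
t=2: π = [0.3711, 0.3359, 0.2930], E[r] = 3.3633, γ^t·E[r] = 2.724258, running G = 9.455508
t=3: π = [0.3652, 0.3384, 0.2964], E[r] = 3.3501, γ^t·E[r] = 2.442221, running G = 11.897729
t=4: π = [0.3664, 0.3380, 0.2957], E[r] = 3.3525, γ^t·E[r] = 2.199601, running G = 14.097330
t=5: π = [0.3662, 0.3380, 0.2958], E[r] = 3.3520, γ^t·E[r] = 1.979339, running G = 16.076669
t=6: π = [0.3662, 0.3380, 0.2958], E[r] = 3.3521, γ^t·E[r] = 1.781459, running G = 17.858128
t=7: π = [0.3662, 0.3380, 0.2958], E[r] = 3.3521, γ^t·E[r] = 1.603303, running G = 19.461432
t=8: π = [0.3662, 0.3380, 0.2958], E[r] = 3.3521, γ^t·E[r] = 1.442975, running G = 20.904406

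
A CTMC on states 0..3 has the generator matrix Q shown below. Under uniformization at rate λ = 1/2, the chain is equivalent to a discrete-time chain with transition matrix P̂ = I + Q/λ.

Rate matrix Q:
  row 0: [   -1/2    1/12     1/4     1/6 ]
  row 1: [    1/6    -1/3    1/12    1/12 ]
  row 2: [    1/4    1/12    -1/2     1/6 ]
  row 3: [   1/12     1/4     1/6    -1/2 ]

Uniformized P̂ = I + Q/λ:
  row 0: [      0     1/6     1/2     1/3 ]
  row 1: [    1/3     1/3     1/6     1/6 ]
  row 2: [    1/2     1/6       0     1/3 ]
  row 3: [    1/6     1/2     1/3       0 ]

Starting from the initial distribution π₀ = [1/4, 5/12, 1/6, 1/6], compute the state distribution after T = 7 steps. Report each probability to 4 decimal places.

t=0: π = [0.2500, 0.4167, 0.1667, 0.1667]
t=1: π = [0.2500, 0.2917, 0.2500, 0.2083]
t=2: π = [0.2569, 0.2847, 0.2431, 0.2153]
t=3: π = [0.2523, 0.2859, 0.2477, 0.2141]
t=4: π = [0.2548, 0.2857, 0.2452, 0.2143]
t=5: π = [0.2535, 0.2857, 0.2465, 0.2143]
t=6: π = [0.2542, 0.2857, 0.2458, 0.2143]
t=7: π = [0.2539, 0.2857, 0.2461, 0.2143]

π = [0.2539, 0.2857, 0.2461, 0.2143]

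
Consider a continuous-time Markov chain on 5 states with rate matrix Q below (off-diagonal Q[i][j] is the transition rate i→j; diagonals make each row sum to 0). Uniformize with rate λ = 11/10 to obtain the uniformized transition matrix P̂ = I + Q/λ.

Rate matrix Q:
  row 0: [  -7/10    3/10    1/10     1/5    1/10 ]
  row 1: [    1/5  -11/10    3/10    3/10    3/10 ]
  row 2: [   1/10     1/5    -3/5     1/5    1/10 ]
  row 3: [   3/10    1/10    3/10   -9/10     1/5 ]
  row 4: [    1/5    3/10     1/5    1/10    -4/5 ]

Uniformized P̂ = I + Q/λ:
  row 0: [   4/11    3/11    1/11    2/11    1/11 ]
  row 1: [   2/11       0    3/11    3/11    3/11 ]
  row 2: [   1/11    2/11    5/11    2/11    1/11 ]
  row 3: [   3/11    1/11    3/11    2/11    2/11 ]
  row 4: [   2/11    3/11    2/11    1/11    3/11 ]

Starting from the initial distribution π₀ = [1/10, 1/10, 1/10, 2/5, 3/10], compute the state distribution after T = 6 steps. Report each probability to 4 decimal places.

t=0: π = [0.1000, 0.1000, 0.1000, 0.4000, 0.3000]
t=1: π = [0.2273, 0.1636, 0.2455, 0.1636, 0.2000]
t=2: π = [0.2157, 0.1760, 0.2579, 0.1785, 0.1719]
t=3: π = [0.2138, 0.1688, 0.2648, 0.1822, 0.1704]
t=4: π = [0.2132, 0.1695, 0.2665, 0.1817, 0.1691]
t=5: π = [0.2129, 0.1692, 0.2670, 0.1818, 0.1690]
t=6: π = [0.2128, 0.1692, 0.2672, 0.1818, 0.1689]

π = [0.2128, 0.1692, 0.2672, 0.1818, 0.1689]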